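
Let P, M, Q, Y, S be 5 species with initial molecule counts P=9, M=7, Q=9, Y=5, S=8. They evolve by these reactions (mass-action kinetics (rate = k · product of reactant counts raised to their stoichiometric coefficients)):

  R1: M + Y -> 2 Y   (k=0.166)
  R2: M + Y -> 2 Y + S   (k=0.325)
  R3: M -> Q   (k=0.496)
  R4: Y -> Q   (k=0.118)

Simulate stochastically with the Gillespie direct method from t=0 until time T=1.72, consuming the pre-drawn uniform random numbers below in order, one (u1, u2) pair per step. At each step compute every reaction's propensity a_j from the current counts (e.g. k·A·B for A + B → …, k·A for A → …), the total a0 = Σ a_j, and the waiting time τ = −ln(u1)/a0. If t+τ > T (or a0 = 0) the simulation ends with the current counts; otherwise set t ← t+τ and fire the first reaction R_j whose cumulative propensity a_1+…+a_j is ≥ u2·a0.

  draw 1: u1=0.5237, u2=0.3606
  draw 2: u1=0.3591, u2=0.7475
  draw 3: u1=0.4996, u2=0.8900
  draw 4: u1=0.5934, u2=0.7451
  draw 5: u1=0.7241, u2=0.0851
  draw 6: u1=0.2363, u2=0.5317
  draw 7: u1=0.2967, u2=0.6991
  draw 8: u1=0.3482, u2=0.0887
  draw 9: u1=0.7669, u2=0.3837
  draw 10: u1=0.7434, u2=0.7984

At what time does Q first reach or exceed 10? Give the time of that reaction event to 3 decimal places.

Threshold first reached at t = 0.112

t=0.000: P=9 M=7 Q=9 Y=5 S=8
Draw 1: a1=5.810, a2=11.375, a3=3.472, a4=0.590, a0=21.247; τ=−ln(0.5237)/21.247=0.030 → t=0.030; u2·a0=0.3606·21.247=7.662; a1=5.810 < 7.662 ≤ a1+a2=17.185 → R2 fires; P=9 M=6 Q=9 Y=6 S=9
Draw 2: a1=5.976, a2=11.700, a3=2.976, a4=0.708, a0=21.360; τ=−ln(0.3591)/21.360=0.048 → t=0.078; u2·a0=0.7475·21.360=15.967; a1=5.976 < 15.967 ≤ a1+a2=17.676 → R2 fires; P=9 M=5 Q=9 Y=7 S=10
Draw 3: a1=5.810, a2=11.375, a3=2.480, a4=0.826, a0=20.491; τ=−ln(0.4996)/20.491=0.034 → t=0.112; u2·a0=0.8900·20.491=18.237; a1+a2=17.185 < 18.237 ≤ a1+…+a3=19.665 → R3 fires; P=9 M=4 Q=10 Y=7 S=10
Draw 4: a1=4.648, a2=9.100, a3=1.984, a4=0.826, a0=16.558; τ=−ln(0.5934)/16.558=0.032 → t=0.144; u2·a0=0.7451·16.558=12.337; a1=4.648 < 12.337 ≤ a1+a2=13.748 → R2 fires; P=9 M=3 Q=10 Y=8 S=11
Draw 5: a1=3.984, a2=7.800, a3=1.488, a4=0.944, a0=14.216; τ=−ln(0.7241)/14.216=0.023 → t=0.166; u2·a0=0.0851·14.216=1.210 ≤ a1=3.984 → R1 fires; P=9 M=2 Q=10 Y=9 S=11
Draw 6: a1=2.988, a2=5.850, a3=0.992, a4=1.062, a0=10.892; τ=−ln(0.2363)/10.892=0.132 → t=0.299; u2·a0=0.5317·10.892=5.791; a1=2.988 < 5.791 ≤ a1+a2=8.838 → R2 fires; P=9 M=1 Q=10 Y=10 S=12
Draw 7: a1=1.660, a2=3.250, a3=0.496, a4=1.180, a0=6.586; τ=−ln(0.2967)/6.586=0.184 → t=0.483; u2·a0=0.6991·6.586=4.604; a1=1.660 < 4.604 ≤ a1+a2=4.910 → R2 fires; P=9 M=0 Q=10 Y=11 S=13
Draw 8: a1=0.000, a2=0.000, a3=0.000, a4=1.298, a0=1.298; τ=−ln(0.3482)/1.298=0.813 → t=1.296; u2·a0=0.0887·1.298=0.115; a1+…+a3=0.000 < 0.115 ≤ a1+…+a4=1.298 → R4 fires; P=9 M=0 Q=11 Y=10 S=13
Draw 9: a1=0.000, a2=0.000, a3=0.000, a4=1.180, a0=1.180; τ=−ln(0.7669)/1.180=0.225 → t=1.521; u2·a0=0.3837·1.180=0.453; a1+…+a3=0.000 < 0.453 ≤ a1+…+a4=1.180 → R4 fires; P=9 M=0 Q=12 Y=9 S=13
Draw 10: a1=0.000, a2=0.000, a3=0.000, a4=1.062, a0=1.062; τ=−ln(0.7434)/1.062=0.279 → t=1.800 > T=1.72: stop.
Q first becomes ≥ 10 when it reaches 10 at the event at t=0.112.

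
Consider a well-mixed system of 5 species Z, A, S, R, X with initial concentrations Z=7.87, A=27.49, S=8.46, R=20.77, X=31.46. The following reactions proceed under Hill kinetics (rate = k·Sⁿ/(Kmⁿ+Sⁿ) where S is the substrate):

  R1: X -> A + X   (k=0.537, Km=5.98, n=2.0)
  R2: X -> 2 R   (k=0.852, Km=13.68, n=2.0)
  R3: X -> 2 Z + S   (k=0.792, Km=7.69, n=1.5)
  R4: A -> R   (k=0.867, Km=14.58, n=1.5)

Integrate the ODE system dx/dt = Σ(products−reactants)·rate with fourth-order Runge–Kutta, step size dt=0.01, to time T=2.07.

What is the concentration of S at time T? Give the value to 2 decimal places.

RK4 with dt=0.01: 207 steps to T=2.07. Trajectory (selected grid times):
t=0.00: Z=7.87 A=27.49 S=8.46 R=20.77 X=31.46
t=0.23: Z=8.19 A=27.47 S=8.62 R=21.24 X=31.13
t=0.46: Z=8.52 A=27.44 S=8.78 R=21.71 X=30.81
t=0.69: Z=8.84 A=27.42 S=8.95 R=22.19 X=30.48
t=0.92: Z=9.17 A=27.39 S=9.11 R=22.65 X=30.16
t=1.15: Z=9.49 A=27.37 S=9.27 R=23.12 X=29.83
t=1.38: Z=9.81 A=27.34 S=9.43 R=23.59 X=29.51
t=1.61: Z=10.13 A=27.32 S=9.59 R=24.05 X=29.19
t=1.84: Z=10.45 A=27.29 S=9.75 R=24.52 X=28.87
t=2.07: Z=10.77 A=27.27 S=9.91 R=24.98 X=28.55
Read off S at T=2.07: 9.91

S at T = 9.91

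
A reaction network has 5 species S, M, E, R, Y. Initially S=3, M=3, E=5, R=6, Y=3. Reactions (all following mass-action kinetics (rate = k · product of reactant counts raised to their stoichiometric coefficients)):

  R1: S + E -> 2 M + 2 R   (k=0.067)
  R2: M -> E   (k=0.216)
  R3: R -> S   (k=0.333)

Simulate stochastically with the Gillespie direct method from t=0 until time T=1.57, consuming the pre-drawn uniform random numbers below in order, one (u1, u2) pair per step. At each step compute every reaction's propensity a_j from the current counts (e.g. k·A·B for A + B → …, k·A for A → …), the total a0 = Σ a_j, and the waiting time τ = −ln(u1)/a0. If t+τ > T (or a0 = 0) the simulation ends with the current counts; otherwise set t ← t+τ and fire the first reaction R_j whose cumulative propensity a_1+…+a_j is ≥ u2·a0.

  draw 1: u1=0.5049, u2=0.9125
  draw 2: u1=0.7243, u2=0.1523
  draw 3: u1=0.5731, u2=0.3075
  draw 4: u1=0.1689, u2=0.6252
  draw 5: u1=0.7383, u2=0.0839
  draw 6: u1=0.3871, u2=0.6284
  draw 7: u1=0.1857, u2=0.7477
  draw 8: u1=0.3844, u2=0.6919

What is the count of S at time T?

S at T = 5

t=0.000: S=3 M=3 E=5 R=6 Y=3
Draw 1: a1=1.005, a2=0.648, a3=1.998, a0=3.651; τ=−ln(0.5049)/3.651=0.187 → t=0.187; u2·a0=0.9125·3.651=3.332; a1+a2=1.653 < 3.332 ≤ a1+…+a3=3.651 → R3 fires; S=4 M=3 E=5 R=5 Y=3
Draw 2: a1=1.340, a2=0.648, a3=1.665, a0=3.653; τ=−ln(0.7243)/3.653=0.088 → t=0.275; u2·a0=0.1523·3.653=0.556 ≤ a1=1.340 → R1 fires; S=3 M=5 E=4 R=7 Y=3
Draw 3: a1=0.804, a2=1.080, a3=2.331, a0=4.215; τ=−ln(0.5731)/4.215=0.132 → t=0.408; u2·a0=0.3075·4.215=1.296; a1=0.804 < 1.296 ≤ a1+a2=1.884 → R2 fires; S=3 M=4 E=5 R=7 Y=3
Draw 4: a1=1.005, a2=0.864, a3=2.331, a0=4.200; τ=−ln(0.1689)/4.200=0.423 → t=0.831; u2·a0=0.6252·4.200=2.626; a1+a2=1.869 < 2.626 ≤ a1+…+a3=4.200 → R3 fires; S=4 M=4 E=5 R=6 Y=3
Draw 5: a1=1.340, a2=0.864, a3=1.998, a0=4.202; τ=−ln(0.7383)/4.202=0.072 → t=0.903; u2·a0=0.0839·4.202=0.353 ≤ a1=1.340 → R1 fires; S=3 M=6 E=4 R=8 Y=3
Draw 6: a1=0.804, a2=1.296, a3=2.664, a0=4.764; τ=−ln(0.3871)/4.764=0.199 → t=1.102; u2·a0=0.6284·4.764=2.994; a1+a2=2.100 < 2.994 ≤ a1+…+a3=4.764 → R3 fires; S=4 M=6 E=4 R=7 Y=3
Draw 7: a1=1.072, a2=1.296, a3=2.331, a0=4.699; τ=−ln(0.1857)/4.699=0.358 → t=1.461; u2·a0=0.7477·4.699=3.513; a1+a2=2.368 < 3.513 ≤ a1+…+a3=4.699 → R3 fires; S=5 M=6 E=4 R=6 Y=3
Draw 8: a1=1.340, a2=1.296, a3=1.998, a0=4.634; τ=−ln(0.3844)/4.634=0.206 → t=1.667 > T=1.57: stop.
Read off S at T=1.57: 5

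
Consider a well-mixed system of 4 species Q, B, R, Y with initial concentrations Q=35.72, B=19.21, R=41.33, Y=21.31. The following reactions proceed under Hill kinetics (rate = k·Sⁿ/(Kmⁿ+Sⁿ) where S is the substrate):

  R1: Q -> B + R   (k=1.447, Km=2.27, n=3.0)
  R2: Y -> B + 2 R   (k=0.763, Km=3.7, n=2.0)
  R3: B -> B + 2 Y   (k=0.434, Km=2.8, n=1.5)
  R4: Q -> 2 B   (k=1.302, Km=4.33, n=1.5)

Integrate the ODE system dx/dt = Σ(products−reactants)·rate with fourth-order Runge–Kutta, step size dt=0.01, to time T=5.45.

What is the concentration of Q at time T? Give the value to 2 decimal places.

Q at T = 21.16

RK4 with dt=0.01: 545 steps to T=5.45. Trajectory (selected grid times):
t=0.00: Q=35.72 B=19.21 R=41.33 Y=21.31
t=0.61: Q=34.08 B=22.07 R=43.12 Y=21.36
t=1.21: Q=32.46 B=24.87 R=44.87 Y=21.42
t=1.82: Q=30.82 B=27.72 R=46.66 Y=21.48
t=2.42: Q=29.22 B=30.51 R=48.42 Y=21.54
t=3.03: Q=27.58 B=33.34 R=50.20 Y=21.60
t=3.63: Q=25.98 B=36.12 R=51.96 Y=21.67
t=4.24: Q=24.36 B=38.94 R=53.75 Y=21.73
t=4.84: Q=22.77 B=41.70 R=55.50 Y=21.80
t=5.45: Q=21.16 B=44.50 R=57.29 Y=21.87
Read off Q at T=5.45: 21.16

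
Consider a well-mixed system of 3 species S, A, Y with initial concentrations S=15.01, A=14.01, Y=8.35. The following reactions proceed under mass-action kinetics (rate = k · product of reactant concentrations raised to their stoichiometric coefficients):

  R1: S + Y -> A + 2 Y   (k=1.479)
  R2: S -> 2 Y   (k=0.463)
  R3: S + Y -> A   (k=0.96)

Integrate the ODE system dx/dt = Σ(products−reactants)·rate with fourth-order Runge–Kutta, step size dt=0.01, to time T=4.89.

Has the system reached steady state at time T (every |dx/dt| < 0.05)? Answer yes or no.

Steady state at T: yes

RK4 with dt=0.01: 489 steps to T=4.89. Trajectory (selected grid times):
t=0.00: S=15.01 A=14.01 Y=8.35
t=0.54: S=0.00 A=28.74 Y=12.04
t=1.09: S=0.00 A=28.74 Y=12.04
t=1.63: S=0.00 A=28.74 Y=12.04
t=2.17: S=0.00 A=28.74 Y=12.04
t=2.72: S=0.00 A=28.74 Y=12.04
t=3.26: S=0.00 A=28.74 Y=12.04
t=3.80: S=0.00 A=28.74 Y=12.04
t=4.35: S=0.00 A=28.74 Y=12.04
t=4.89: S=0.00 A=28.74 Y=12.04
Rates at T: R1=0.0000, R2=0.0000, R3=0.0000
dx/dt at T (Σ net stoichiometry × rate): S=-0.0000, A=+0.0000, Y=+0.0000
Largest |dx/dt| is |-0.0000| (S) < 0.05 → steady.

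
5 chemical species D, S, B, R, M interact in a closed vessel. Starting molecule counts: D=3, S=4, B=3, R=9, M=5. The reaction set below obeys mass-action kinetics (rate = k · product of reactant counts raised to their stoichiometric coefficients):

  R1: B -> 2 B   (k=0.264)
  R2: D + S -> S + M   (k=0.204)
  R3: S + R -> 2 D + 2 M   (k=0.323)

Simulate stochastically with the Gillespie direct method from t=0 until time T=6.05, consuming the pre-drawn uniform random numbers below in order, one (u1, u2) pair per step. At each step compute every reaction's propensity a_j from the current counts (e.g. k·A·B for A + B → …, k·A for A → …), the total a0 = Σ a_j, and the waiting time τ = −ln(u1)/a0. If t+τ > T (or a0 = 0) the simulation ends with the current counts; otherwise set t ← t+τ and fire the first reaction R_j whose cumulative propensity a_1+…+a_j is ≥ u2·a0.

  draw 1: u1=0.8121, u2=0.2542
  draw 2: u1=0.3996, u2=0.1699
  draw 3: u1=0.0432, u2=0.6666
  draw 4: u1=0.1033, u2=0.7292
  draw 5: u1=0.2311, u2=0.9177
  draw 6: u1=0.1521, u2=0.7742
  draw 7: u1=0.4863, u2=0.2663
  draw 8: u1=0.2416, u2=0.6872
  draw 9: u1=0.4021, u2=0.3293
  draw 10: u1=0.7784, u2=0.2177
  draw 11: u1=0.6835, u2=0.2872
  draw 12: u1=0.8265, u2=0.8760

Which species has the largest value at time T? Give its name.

Dominant species at T: M

t=0.000: D=3 S=4 B=3 R=9 M=5
Draw 1: a1=0.792, a2=2.448, a3=11.628, a0=14.868; τ=−ln(0.8121)/14.868=0.014 → t=0.014; u2·a0=0.2542·14.868=3.779; a1+a2=3.240 < 3.779 ≤ a1+…+a3=14.868 → R3 fires; D=5 S=3 B=3 R=8 M=7
Draw 2: a1=0.792, a2=3.060, a3=7.752, a0=11.604; τ=−ln(0.3996)/11.604=0.079 → t=0.093; u2·a0=0.1699·11.604=1.972; a1=0.792 < 1.972 ≤ a1+a2=3.852 → R2 fires; D=4 S=3 B=3 R=8 M=8
Draw 3: a1=0.792, a2=2.448, a3=7.752, a0=10.992; τ=−ln(0.0432)/10.992=0.286 → t=0.379; u2·a0=0.6666·10.992=7.327; a1+a2=3.240 < 7.327 ≤ a1+…+a3=10.992 → R3 fires; D=6 S=2 B=3 R=7 M=10
Draw 4: a1=0.792, a2=2.448, a3=4.522, a0=7.762; τ=−ln(0.1033)/7.762=0.292 → t=0.671; u2·a0=0.7292·7.762=5.660; a1+a2=3.240 < 5.660 ≤ a1+…+a3=7.762 → R3 fires; D=8 S=1 B=3 R=6 M=12
Draw 5: a1=0.792, a2=1.632, a3=1.938, a0=4.362; τ=−ln(0.2311)/4.362=0.336 → t=1.007; u2·a0=0.9177·4.362=4.003; a1+a2=2.424 < 4.003 ≤ a1+…+a3=4.362 → R3 fires; D=10 S=0 B=3 R=5 M=14
Draw 6: a1=0.792, a2=0.000, a3=0.000, a0=0.792; τ=−ln(0.1521)/0.792=2.378 → t=3.385; u2·a0=0.7742·0.792=0.613 ≤ a1=0.792 → R1 fires; D=10 S=0 B=4 R=5 M=14
Draw 7: a1=1.056, a2=0.000, a3=0.000, a0=1.056; τ=−ln(0.4863)/1.056=0.683 → t=4.068; u2·a0=0.2663·1.056=0.281 ≤ a1=1.056 → R1 fires; D=10 S=0 B=5 R=5 M=14
Draw 8: a1=1.320, a2=0.000, a3=0.000, a0=1.320; τ=−ln(0.2416)/1.320=1.076 → t=5.144; u2·a0=0.6872·1.320=0.907 ≤ a1=1.320 → R1 fires; D=10 S=0 B=6 R=5 M=14
Draw 9: a1=1.584, a2=0.000, a3=0.000, a0=1.584; τ=−ln(0.4021)/1.584=0.575 → t=5.719; u2·a0=0.3293·1.584=0.522 ≤ a1=1.584 → R1 fires; D=10 S=0 B=7 R=5 M=14
Draw 10: a1=1.848, a2=0.000, a3=0.000, a0=1.848; τ=−ln(0.7784)/1.848=0.136 → t=5.855; u2·a0=0.2177·1.848=0.402 ≤ a1=1.848 → R1 fires; D=10 S=0 B=8 R=5 M=14
Draw 11: a1=2.112, a2=0.000, a3=0.000, a0=2.112; τ=−ln(0.6835)/2.112=0.180 → t=6.035; u2·a0=0.2872·2.112=0.607 ≤ a1=2.112 → R1 fires; D=10 S=0 B=9 R=5 M=14
Draw 12: a1=2.376, a2=0.000, a3=0.000, a0=2.376; τ=−ln(0.8265)/2.376=0.080 → t=6.115 > T=6.05: stop.
At T=6.05: D=10 S=0 B=9 R=5 M=14; the largest is M.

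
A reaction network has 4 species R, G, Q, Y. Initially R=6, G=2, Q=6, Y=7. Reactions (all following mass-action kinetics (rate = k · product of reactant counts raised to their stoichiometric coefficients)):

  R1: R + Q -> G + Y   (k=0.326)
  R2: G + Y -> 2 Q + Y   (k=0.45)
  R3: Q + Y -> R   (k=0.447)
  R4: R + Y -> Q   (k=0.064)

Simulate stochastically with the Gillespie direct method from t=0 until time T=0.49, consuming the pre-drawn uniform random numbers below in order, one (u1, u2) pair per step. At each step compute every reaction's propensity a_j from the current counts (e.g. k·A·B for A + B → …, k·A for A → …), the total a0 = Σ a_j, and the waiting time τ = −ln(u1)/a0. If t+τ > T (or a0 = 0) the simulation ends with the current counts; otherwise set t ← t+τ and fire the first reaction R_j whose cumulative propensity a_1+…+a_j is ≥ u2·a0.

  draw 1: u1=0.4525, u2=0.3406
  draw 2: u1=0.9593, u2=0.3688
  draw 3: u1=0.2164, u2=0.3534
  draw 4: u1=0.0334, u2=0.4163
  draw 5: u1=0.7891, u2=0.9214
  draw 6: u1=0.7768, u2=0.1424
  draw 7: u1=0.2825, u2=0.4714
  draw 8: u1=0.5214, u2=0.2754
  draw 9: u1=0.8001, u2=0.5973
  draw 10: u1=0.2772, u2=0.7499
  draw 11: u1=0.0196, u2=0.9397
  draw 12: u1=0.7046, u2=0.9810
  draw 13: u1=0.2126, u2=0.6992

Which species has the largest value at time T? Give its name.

t=0.000: R=6 G=2 Q=6 Y=7
Draw 1: a1=11.736, a2=6.300, a3=18.774, a4=2.688, a0=39.498; τ=−ln(0.4525)/39.498=0.020 → t=0.020; u2·a0=0.3406·39.498=13.453; a1=11.736 < 13.453 ≤ a1+a2=18.036 → R2 fires; R=6 G=1 Q=8 Y=7
Draw 2: a1=15.648, a2=3.150, a3=25.032, a4=2.688, a0=46.518; τ=−ln(0.9593)/46.518=0.001 → t=0.021; u2·a0=0.3688·46.518=17.156; a1=15.648 < 17.156 ≤ a1+a2=18.798 → R2 fires; R=6 G=0 Q=10 Y=7
Draw 3: a1=19.560, a2=0.000, a3=31.290, a4=2.688, a0=53.538; τ=−ln(0.2164)/53.538=0.029 → t=0.050; u2·a0=0.3534·53.538=18.920 ≤ a1=19.560 → R1 fires; R=5 G=1 Q=9 Y=8
Draw 4: a1=14.670, a2=3.600, a3=32.184, a4=2.560, a0=53.014; τ=−ln(0.0334)/53.014=0.064 → t=0.114; u2·a0=0.4163·53.014=22.070; a1+a2=18.270 < 22.070 ≤ a1+…+a3=50.454 → R3 fires; R=6 G=1 Q=8 Y=7
Draw 5: a1=15.648, a2=3.150, a3=25.032, a4=2.688, a0=46.518; τ=−ln(0.7891)/46.518=0.005 → t=0.119; u2·a0=0.9214·46.518=42.862; a1+a2=18.798 < 42.862 ≤ a1+…+a3=43.830 → R3 fires; R=7 G=1 Q=7 Y=6
Draw 6: a1=15.974, a2=2.700, a3=18.774, a4=2.688, a0=40.136; τ=−ln(0.7768)/40.136=0.006 → t=0.125; u2·a0=0.1424·40.136=5.715 ≤ a1=15.974 → R1 fires; R=6 G=2 Q=6 Y=7
Draw 7: a1=11.736, a2=6.300, a3=18.774, a4=2.688, a0=39.498; τ=−ln(0.2825)/39.498=0.032 → t=0.157; u2·a0=0.4714·39.498=18.619; a1+a2=18.036 < 18.619 ≤ a1+…+a3=36.810 → R3 fires; R=7 G=2 Q=5 Y=6
Draw 8: a1=11.410, a2=5.400, a3=13.410, a4=2.688, a0=32.908; τ=−ln(0.5214)/32.908=0.020 → t=0.177; u2·a0=0.2754·32.908=9.063 ≤ a1=11.410 → R1 fires; R=6 G=3 Q=4 Y=7
Draw 9: a1=7.824, a2=9.450, a3=12.516, a4=2.688, a0=32.478; τ=−ln(0.8001)/32.478=0.007 → t=0.184; u2·a0=0.5973·32.478=19.399; a1+a2=17.274 < 19.399 ≤ a1+…+a3=29.790 → R3 fires; R=7 G=3 Q=3 Y=6
Draw 10: a1=6.846, a2=8.100, a3=8.046, a4=2.688, a0=25.680; τ=−ln(0.2772)/25.680=0.050 → t=0.234; u2·a0=0.7499·25.680=19.257; a1+a2=14.946 < 19.257 ≤ a1+…+a3=22.992 → R3 fires; R=8 G=3 Q=2 Y=5
Draw 11: a1=5.216, a2=6.750, a3=4.470, a4=2.560, a0=18.996; τ=−ln(0.0196)/18.996=0.207 → t=0.441; u2·a0=0.9397·18.996=17.851; a1+…+a3=16.436 < 17.851 ≤ a1+…+a4=18.996 → R4 fires; R=7 G=3 Q=3 Y=4
Draw 12: a1=6.846, a2=5.400, a3=5.364, a4=1.792, a0=19.402; τ=−ln(0.7046)/19.402=0.018 → t=0.459; u2·a0=0.9810·19.402=19.033; a1+…+a3=17.610 < 19.033 ≤ a1+…+a4=19.402 → R4 fires; R=6 G=3 Q=4 Y=3
Draw 13: a1=7.824, a2=4.050, a3=5.364, a4=1.152, a0=18.390; τ=−ln(0.2126)/18.390=0.084 → t=0.543 > T=0.49: stop.
At T=0.49: R=6 G=3 Q=4 Y=3; the largest is R.

Dominant species at T: R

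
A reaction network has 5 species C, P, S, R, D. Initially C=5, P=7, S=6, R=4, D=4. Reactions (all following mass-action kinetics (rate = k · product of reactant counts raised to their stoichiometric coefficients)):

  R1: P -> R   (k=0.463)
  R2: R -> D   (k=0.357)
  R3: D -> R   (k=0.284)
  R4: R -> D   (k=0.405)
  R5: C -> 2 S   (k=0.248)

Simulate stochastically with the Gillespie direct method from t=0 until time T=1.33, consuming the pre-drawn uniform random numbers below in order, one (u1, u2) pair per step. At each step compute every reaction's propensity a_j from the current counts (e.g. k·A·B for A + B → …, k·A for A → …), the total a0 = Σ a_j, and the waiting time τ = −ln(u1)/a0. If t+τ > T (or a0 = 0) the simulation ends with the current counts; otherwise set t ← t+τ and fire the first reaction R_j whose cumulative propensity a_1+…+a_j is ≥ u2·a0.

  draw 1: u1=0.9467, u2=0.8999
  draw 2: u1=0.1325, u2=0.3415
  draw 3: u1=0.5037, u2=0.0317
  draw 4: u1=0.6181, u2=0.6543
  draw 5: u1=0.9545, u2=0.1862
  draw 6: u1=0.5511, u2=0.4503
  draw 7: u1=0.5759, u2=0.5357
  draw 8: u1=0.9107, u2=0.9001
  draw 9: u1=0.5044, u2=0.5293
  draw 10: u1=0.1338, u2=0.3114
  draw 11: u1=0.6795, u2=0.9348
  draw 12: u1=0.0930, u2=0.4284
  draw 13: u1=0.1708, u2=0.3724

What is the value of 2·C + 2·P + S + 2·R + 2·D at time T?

Value at T = 46

Check how each reaction changes W = 2·C + 2·P + S + 2·R + 2·D (weight of products minus weight of reactants):
R1: P -> R: (2·1) − (2·1) = 2 − 2 = 0
R2: R -> D: (2·1) − (2·1) = 2 − 2 = 0
R3: D -> R: (2·1) − (2·1) = 2 − 2 = 0
R4: R -> D: (2·1) − (2·1) = 2 − 2 = 0
R5: C -> 2 S: (1·2) − (2·1) = 2 − 2 = 0
Every reaction leaves W unchanged, so W is conserved and no simulation is needed: W(T) = W(0) = 2·5 + 2·7 + 6 + 2·4 + 2·4 = 46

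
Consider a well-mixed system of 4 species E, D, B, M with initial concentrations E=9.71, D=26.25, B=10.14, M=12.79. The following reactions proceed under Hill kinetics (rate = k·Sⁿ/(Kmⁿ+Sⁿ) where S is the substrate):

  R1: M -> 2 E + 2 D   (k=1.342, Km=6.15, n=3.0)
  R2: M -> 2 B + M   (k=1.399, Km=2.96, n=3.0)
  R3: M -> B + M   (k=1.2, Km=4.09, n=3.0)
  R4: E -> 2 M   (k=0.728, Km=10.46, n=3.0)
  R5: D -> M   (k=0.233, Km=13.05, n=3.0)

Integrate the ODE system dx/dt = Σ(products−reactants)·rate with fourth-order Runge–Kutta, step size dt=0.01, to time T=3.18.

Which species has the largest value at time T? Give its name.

Dominant species at T: D

RK4 with dt=0.01: 318 steps to T=3.18. Trajectory (selected grid times):
t=0.00: E=9.71 D=26.25 B=10.14 M=12.79
t=0.35: E=10.43 D=27.02 B=11.51 M=12.68
t=0.71: E=11.16 D=27.81 B=12.93 M=12.60
t=1.06: E=11.86 D=28.58 B=14.30 M=12.54
t=1.41: E=12.54 D=29.34 B=15.67 M=12.51
t=1.77: E=13.23 D=30.13 B=17.08 M=12.50
t=2.12: E=13.90 D=30.89 B=18.45 M=12.50
t=2.47: E=14.56 D=31.66 B=19.83 M=12.52
t=2.83: E=15.23 D=32.44 B=21.24 M=12.56
t=3.18: E=15.87 D=33.21 B=22.61 M=12.61
At T=3.18: E=15.87 D=33.21 B=22.61 M=12.61; the largest is D.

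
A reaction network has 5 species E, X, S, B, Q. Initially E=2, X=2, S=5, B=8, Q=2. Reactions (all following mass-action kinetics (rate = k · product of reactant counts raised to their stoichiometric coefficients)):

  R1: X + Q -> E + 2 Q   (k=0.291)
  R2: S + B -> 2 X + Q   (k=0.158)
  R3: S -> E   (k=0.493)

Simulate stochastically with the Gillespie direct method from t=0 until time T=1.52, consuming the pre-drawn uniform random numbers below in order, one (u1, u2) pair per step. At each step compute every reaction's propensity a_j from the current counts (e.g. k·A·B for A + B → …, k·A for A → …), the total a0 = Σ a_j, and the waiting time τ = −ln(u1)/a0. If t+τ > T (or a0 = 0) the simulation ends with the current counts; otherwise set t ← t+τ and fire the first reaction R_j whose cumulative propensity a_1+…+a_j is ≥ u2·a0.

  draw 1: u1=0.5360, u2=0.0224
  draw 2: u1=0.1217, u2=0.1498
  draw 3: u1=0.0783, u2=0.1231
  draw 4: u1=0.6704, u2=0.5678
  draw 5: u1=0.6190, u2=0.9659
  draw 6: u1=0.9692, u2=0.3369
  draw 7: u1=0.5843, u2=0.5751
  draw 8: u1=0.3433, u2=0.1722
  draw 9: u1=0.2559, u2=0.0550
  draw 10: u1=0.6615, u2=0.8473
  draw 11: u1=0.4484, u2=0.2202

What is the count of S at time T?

S at T = 1

t=0.000: E=2 X=2 S=5 B=8 Q=2
Draw 1: a1=1.164, a2=6.320, a3=2.465, a0=9.949; τ=−ln(0.5360)/9.949=0.063 → t=0.063; u2·a0=0.0224·9.949=0.223 ≤ a1=1.164 → R1 fires; E=3 X=1 S=5 B=8 Q=3
Draw 2: a1=0.873, a2=6.320, a3=2.465, a0=9.658; τ=−ln(0.1217)/9.658=0.218 → t=0.281; u2·a0=0.1498·9.658=1.447; a1=0.873 < 1.447 ≤ a1+a2=7.193 → R2 fires; E=3 X=3 S=4 B=7 Q=4
Draw 3: a1=3.492, a2=4.424, a3=1.972, a0=9.888; τ=−ln(0.0783)/9.888=0.258 → t=0.538; u2·a0=0.1231·9.888=1.217 ≤ a1=3.492 → R1 fires; E=4 X=2 S=4 B=7 Q=5
Draw 4: a1=2.910, a2=4.424, a3=1.972, a0=9.306; τ=−ln(0.6704)/9.306=0.043 → t=0.581; u2·a0=0.5678·9.306=5.284; a1=2.910 < 5.284 ≤ a1+a2=7.334 → R2 fires; E=4 X=4 S=3 B=6 Q=6
Draw 5: a1=6.984, a2=2.844, a3=1.479, a0=11.307; τ=−ln(0.6190)/11.307=0.042 → t=0.624; u2·a0=0.9659·11.307=10.921; a1+a2=9.828 < 10.921 ≤ a1+…+a3=11.307 → R3 fires; E=5 X=4 S=2 B=6 Q=6
Draw 6: a1=6.984, a2=1.896, a3=0.986, a0=9.866; τ=−ln(0.9692)/9.866=0.003 → t=0.627; u2·a0=0.3369·9.866=3.324 ≤ a1=6.984 → R1 fires; E=6 X=3 S=2 B=6 Q=7
Draw 7: a1=6.111, a2=1.896, a3=0.986, a0=8.993; τ=−ln(0.5843)/8.993=0.060 → t=0.687; u2·a0=0.5751·8.993=5.172 ≤ a1=6.111 → R1 fires; E=7 X=2 S=2 B=6 Q=8
Draw 8: a1=4.656, a2=1.896, a3=0.986, a0=7.538; τ=−ln(0.3433)/7.538=0.142 → t=0.829; u2·a0=0.1722·7.538=1.298 ≤ a1=4.656 → R1 fires; E=8 X=1 S=2 B=6 Q=9
Draw 9: a1=2.619, a2=1.896, a3=0.986, a0=5.501; τ=−ln(0.2559)/5.501=0.248 → t=1.076; u2·a0=0.0550·5.501=0.303 ≤ a1=2.619 → R1 fires; E=9 X=0 S=2 B=6 Q=10
Draw 10: a1=0.000, a2=1.896, a3=0.986, a0=2.882; τ=−ln(0.6615)/2.882=0.143 → t=1.220; u2·a0=0.8473·2.882=2.442; a1+a2=1.896 < 2.442 ≤ a1+…+a3=2.882 → R3 fires; E=10 X=0 S=1 B=6 Q=10
Draw 11: a1=0.000, a2=0.948, a3=0.493, a0=1.441; τ=−ln(0.4484)/1.441=0.557 → t=1.776 > T=1.52: stop.
Read off S at T=1.52: 1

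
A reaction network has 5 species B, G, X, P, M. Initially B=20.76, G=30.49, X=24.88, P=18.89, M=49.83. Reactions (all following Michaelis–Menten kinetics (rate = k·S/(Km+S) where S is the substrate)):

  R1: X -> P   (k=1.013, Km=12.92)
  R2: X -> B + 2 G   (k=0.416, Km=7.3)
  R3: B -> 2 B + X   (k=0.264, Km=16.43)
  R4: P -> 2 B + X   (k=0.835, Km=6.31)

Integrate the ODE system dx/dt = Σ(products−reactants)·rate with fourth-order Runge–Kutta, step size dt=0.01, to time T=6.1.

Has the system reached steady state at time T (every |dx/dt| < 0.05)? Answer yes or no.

Steady state at T: no

RK4 with dt=0.01: 610 steps to T=6.1. Trajectory (selected grid times):
t=0.00: B=20.76 G=30.49 X=24.88 P=18.89 M=49.83
t=0.68: B=21.93 G=30.93 X=24.74 P=18.92 M=49.83
t=1.36: B=23.11 G=31.36 X=24.59 P=18.94 M=49.83
t=2.03: B=24.26 G=31.79 X=24.46 P=18.97 M=49.83
t=2.71: B=25.44 G=32.23 X=24.33 P=18.99 M=49.83
t=3.39: B=26.62 G=32.66 X=24.20 P=19.02 M=49.83
t=4.07: B=27.80 G=33.10 X=24.07 P=19.04 M=49.83
t=4.74: B=28.97 G=33.53 X=23.95 P=19.06 M=49.83
t=5.42: B=30.16 G=33.96 X=23.82 P=19.08 M=49.83
t=6.10: B=31.34 G=34.39 X=23.70 P=19.10 M=49.83
Rates at T: R1=0.6556, R2=0.3181, R3=0.1732, R4=0.6276
dx/dt at T (Σ net stoichiometry × rate): B=+1.7465, G=+0.6361, X=-0.1729, P=+0.0280, M=+0.0000
Largest |dx/dt| is |+1.7465| (B) ≥ 0.05 → not steady.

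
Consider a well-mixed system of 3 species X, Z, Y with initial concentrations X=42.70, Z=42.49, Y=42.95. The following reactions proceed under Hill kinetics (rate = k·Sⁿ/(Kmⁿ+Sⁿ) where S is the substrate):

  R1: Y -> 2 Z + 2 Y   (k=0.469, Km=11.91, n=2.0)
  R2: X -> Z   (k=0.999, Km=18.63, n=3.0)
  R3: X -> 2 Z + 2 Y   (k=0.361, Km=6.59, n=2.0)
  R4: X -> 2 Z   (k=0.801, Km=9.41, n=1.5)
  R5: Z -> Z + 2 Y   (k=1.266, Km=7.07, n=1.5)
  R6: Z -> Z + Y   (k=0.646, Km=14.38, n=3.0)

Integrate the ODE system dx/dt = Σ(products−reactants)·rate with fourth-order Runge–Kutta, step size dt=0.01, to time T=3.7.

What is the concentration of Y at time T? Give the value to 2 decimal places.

RK4 with dt=0.01: 370 steps to T=3.7. Trajectory (selected grid times):
t=0.00: X=42.70 Z=42.49 Y=42.95
t=0.41: X=41.88 Z=44.11 Y=44.65
t=0.82: X=41.06 Z=45.73 Y=46.35
t=1.23: X=40.25 Z=47.34 Y=48.06
t=1.64: X=39.44 Z=48.95 Y=49.77
t=2.06: X=38.61 Z=50.60 Y=51.52
t=2.47: X=37.81 Z=52.21 Y=53.24
t=2.88: X=37.01 Z=53.81 Y=54.96
t=3.29: X=36.22 Z=55.41 Y=56.68
t=3.70: X=35.42 Z=57.00 Y=58.41
Read off Y at T=3.7: 58.41

Y at T = 58.41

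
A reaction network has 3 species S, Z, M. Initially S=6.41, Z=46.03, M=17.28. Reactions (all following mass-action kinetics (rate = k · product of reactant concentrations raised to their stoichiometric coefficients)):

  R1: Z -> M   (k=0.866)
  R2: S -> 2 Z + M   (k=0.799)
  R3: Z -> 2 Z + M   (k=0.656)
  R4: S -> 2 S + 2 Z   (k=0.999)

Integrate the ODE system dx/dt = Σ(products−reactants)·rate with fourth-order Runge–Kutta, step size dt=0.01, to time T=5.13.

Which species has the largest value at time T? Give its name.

Dominant species at T: M

RK4 with dt=0.01: 513 steps to T=5.13. Trajectory (selected grid times):
t=0.00: S=6.41 Z=46.03 M=17.28
t=0.57: S=7.18 Z=53.97 M=63.70
t=1.14: S=8.05 Z=62.60 M=117.68
t=1.71: S=9.02 Z=72.03 M=179.89
t=2.28: S=10.11 Z=82.39 M=251.16
t=2.85: S=11.33 Z=93.81 M=332.38
t=3.42: S=12.70 Z=106.45 M=424.63
t=3.99: S=14.24 Z=120.46 M=529.07
t=4.56: S=15.96 Z=136.04 M=647.08
t=5.13: S=17.88 Z=153.38 M=780.19
At T=5.13: S=17.88 Z=153.38 M=780.19; the largest is M.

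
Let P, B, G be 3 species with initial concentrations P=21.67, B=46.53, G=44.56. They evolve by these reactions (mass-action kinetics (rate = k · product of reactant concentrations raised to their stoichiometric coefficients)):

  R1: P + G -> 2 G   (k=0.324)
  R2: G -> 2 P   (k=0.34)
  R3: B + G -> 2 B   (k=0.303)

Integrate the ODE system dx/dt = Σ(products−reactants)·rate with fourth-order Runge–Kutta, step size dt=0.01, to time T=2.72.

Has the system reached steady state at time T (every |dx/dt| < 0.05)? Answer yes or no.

RK4 with dt=0.01: 272 steps to T=2.72. Trajectory (selected grid times):
t=0.00: P=21.67 B=46.53 G=44.56
t=0.30: P=10.45 B=103.18 G=0.03
t=0.60: P=10.45 B=103.21 G=0.00
t=0.91: P=10.45 B=103.21 G=0.00
t=1.21: P=10.45 B=103.21 G=0.00
t=1.51: P=10.45 B=103.21 G=0.00
t=1.81: P=10.45 B=103.21 G=0.00
t=2.12: P=10.45 B=103.21 G=0.00
t=2.42: P=10.45 B=103.21 G=0.00
t=2.72: P=10.45 B=103.21 G=0.00
Rates at T: R1=0.0000, R2=0.0000, R3=0.0000
dx/dt at T (Σ net stoichiometry × rate): P=-0.0000, B=+0.0000, G=-0.0000
Largest |dx/dt| is |+0.0000| (B) < 0.05 → steady.

Steady state at T: yes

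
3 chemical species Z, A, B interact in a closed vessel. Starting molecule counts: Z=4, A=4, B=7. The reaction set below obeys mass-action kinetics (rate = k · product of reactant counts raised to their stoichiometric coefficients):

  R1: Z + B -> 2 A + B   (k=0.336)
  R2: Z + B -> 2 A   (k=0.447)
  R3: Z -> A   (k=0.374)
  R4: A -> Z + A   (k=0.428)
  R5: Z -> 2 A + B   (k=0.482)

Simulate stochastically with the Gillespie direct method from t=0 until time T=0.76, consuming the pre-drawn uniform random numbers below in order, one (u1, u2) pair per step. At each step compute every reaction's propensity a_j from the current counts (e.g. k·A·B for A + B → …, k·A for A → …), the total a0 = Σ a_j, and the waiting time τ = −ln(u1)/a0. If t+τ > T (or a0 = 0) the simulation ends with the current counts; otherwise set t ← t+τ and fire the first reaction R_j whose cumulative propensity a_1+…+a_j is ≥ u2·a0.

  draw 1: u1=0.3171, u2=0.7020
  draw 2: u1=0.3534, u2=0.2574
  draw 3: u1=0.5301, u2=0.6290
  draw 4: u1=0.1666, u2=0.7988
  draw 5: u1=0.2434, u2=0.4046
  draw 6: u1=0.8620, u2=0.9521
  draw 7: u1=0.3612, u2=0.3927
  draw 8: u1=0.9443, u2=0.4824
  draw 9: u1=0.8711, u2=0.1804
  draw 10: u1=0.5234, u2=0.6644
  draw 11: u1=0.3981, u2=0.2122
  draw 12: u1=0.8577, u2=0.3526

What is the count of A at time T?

A at T = 18

t=0.000: Z=4 A=4 B=7
Draw 1: a1=9.408, a2=12.516, a3=1.496, a4=1.712, a5=1.928, a0=27.060; τ=−ln(0.3171)/27.060=0.042 → t=0.042; u2·a0=0.7020·27.060=18.996; a1=9.408 < 18.996 ≤ a1+a2=21.924 → R2 fires; Z=3 A=6 B=6
Draw 2: a1=6.048, a2=8.046, a3=1.122, a4=2.568, a5=1.446, a0=19.230; τ=−ln(0.3534)/19.230=0.054 → t=0.097; u2·a0=0.2574·19.230=4.950 ≤ a1=6.048 → R1 fires; Z=2 A=8 B=6
Draw 3: a1=4.032, a2=5.364, a3=0.748, a4=3.424, a5=0.964, a0=14.532; τ=−ln(0.5301)/14.532=0.044 → t=0.140; u2·a0=0.6290·14.532=9.141; a1=4.032 < 9.141 ≤ a1+a2=9.396 → R2 fires; Z=1 A=10 B=5
Draw 4: a1=1.680, a2=2.235, a3=0.374, a4=4.280, a5=0.482, a0=9.051; τ=−ln(0.1666)/9.051=0.198 → t=0.338; u2·a0=0.7988·9.051=7.230; a1+…+a3=4.289 < 7.230 ≤ a1+…+a4=8.569 → R4 fires; Z=2 A=10 B=5
Draw 5: a1=3.360, a2=4.470, a3=0.748, a4=4.280, a5=0.964, a0=13.822; τ=−ln(0.2434)/13.822=0.102 → t=0.440; u2·a0=0.4046·13.822=5.592; a1=3.360 < 5.592 ≤ a1+a2=7.830 → R2 fires; Z=1 A=12 B=4
Draw 6: a1=1.344, a2=1.788, a3=0.374, a4=5.136, a5=0.482, a0=9.124; τ=−ln(0.8620)/9.124=0.016 → t=0.457; u2·a0=0.9521·9.124=8.687; a1+…+a4=8.642 < 8.687 ≤ a1+…+a5=9.124 → R5 fires; Z=0 A=14 B=5
Draw 7: a1=0.000, a2=0.000, a3=0.000, a4=5.992, a5=0.000, a0=5.992; τ=−ln(0.3612)/5.992=0.170 → t=0.627; u2·a0=0.3927·5.992=2.353; a1+…+a3=0.000 < 2.353 ≤ a1+…+a4=5.992 → R4 fires; Z=1 A=14 B=5
Draw 8: a1=1.680, a2=2.235, a3=0.374, a4=5.992, a5=0.482, a0=10.763; τ=−ln(0.9443)/10.763=0.005 → t=0.632; u2·a0=0.4824·10.763=5.192; a1+…+a3=4.289 < 5.192 ≤ a1+…+a4=10.281 → R4 fires; Z=2 A=14 B=5
Draw 9: a1=3.360, a2=4.470, a3=0.748, a4=5.992, a5=0.964, a0=15.534; τ=−ln(0.8711)/15.534=0.009 → t=0.641; u2·a0=0.1804·15.534=2.802 ≤ a1=3.360 → R1 fires; Z=1 A=16 B=5
Draw 10: a1=1.680, a2=2.235, a3=0.374, a4=6.848, a5=0.482, a0=11.619; τ=−ln(0.5234)/11.619=0.056 → t=0.697; u2·a0=0.6644·11.619=7.720; a1+…+a3=4.289 < 7.720 ≤ a1+…+a4=11.137 → R4 fires; Z=2 A=16 B=5
Draw 11: a1=3.360, a2=4.470, a3=0.748, a4=6.848, a5=0.964, a0=16.390; τ=−ln(0.3981)/16.390=0.056 → t=0.753; u2·a0=0.2122·16.390=3.478; a1=3.360 < 3.478 ≤ a1+a2=7.830 → R2 fires; Z=1 A=18 B=4
Draw 12: a1=1.344, a2=1.788, a3=0.374, a4=7.704, a5=0.482, a0=11.692; τ=−ln(0.8577)/11.692=0.013 → t=0.766 > T=0.76: stop.
Read off A at T=0.76: 18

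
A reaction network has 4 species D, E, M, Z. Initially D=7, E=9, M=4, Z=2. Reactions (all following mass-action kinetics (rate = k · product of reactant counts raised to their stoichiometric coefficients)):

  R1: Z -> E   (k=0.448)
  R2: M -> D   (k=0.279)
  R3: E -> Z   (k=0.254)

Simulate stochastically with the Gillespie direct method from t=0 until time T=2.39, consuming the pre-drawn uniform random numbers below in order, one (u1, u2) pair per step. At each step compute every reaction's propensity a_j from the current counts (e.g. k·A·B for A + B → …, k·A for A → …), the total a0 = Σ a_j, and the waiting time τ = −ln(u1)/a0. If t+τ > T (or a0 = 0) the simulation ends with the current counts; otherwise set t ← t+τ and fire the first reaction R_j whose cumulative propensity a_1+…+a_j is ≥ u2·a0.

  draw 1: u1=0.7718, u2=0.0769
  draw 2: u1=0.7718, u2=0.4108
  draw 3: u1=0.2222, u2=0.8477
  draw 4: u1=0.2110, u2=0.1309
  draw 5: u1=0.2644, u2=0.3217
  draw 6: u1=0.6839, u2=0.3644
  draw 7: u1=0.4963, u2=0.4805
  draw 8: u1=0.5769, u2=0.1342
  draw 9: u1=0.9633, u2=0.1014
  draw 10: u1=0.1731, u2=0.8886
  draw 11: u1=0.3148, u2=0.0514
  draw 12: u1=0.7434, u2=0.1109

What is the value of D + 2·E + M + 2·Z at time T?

Value at T = 33

Check how each reaction changes W = D + 2·E + M + 2·Z (weight of products minus weight of reactants):
R1: Z -> E: (2·1) − (2·1) = 2 − 2 = 0
R2: M -> D: (1·1) − (1·1) = 1 − 1 = 0
R3: E -> Z: (2·1) − (2·1) = 2 − 2 = 0
Every reaction leaves W unchanged, so W is conserved and no simulation is needed: W(T) = W(0) = 7 + 2·9 + 4 + 2·2 = 33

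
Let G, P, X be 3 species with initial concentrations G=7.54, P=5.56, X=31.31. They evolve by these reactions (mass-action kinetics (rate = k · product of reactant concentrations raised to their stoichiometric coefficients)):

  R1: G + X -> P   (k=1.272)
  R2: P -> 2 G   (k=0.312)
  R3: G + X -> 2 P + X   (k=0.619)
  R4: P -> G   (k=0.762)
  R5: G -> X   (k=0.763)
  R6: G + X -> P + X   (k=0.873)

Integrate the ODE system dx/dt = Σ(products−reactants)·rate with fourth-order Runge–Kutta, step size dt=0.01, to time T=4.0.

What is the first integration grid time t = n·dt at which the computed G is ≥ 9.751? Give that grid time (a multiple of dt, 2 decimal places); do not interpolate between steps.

Threshold first reached at t = 2.16

RK4 with dt=0.01: 400 steps to T=4.0. Trajectory (selected grid times):
t=0.00: G=7.54 P=5.56 X=31.31
t=0.44: G=0.38 P=18.53 X=23.74
t=0.89: G=0.64 P=23.92 X=18.04
t=1.33: G=1.25 P=30.20 X=11.18
t=1.78: G=3.55 P=35.82 X=3.75
t=2.15: G=9.72 P=34.31 X=0.76
t=2.16: G=9.92 P=34.19 X=0.74
t=2.22: G=11.04 P=33.50 X=0.66
t=2.67: G=15.67 P=30.93 X=0.60
t=3.11: G=16.99 P=31.01 X=0.60
t=3.56: G=17.64 P=31.70 X=0.60
t=4.00: G=18.15 P=32.51 X=0.60
G(2.15)=9.723 < 9.751 but G(2.16)=9.919 ≥ 9.751, so the first grid time is t=2.16.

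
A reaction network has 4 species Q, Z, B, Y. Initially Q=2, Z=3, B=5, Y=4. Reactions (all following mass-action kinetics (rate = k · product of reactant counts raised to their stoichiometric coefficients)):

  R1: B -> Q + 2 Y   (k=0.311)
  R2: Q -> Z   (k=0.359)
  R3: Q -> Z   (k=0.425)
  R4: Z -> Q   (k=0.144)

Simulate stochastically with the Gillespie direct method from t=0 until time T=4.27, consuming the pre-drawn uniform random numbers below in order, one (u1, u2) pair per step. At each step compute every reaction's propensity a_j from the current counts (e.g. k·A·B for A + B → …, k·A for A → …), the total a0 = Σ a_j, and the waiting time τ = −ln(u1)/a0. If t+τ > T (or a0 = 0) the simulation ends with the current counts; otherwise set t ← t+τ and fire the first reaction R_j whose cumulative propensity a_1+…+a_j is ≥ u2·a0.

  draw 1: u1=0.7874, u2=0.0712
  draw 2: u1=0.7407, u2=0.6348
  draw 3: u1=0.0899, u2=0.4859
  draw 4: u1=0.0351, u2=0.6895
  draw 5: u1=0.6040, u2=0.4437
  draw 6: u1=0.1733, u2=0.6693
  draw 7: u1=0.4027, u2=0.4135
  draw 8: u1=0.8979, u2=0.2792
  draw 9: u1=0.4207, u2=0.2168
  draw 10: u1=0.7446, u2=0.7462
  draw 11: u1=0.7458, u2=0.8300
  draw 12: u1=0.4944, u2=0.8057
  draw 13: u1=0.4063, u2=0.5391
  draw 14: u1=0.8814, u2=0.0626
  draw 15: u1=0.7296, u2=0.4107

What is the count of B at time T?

B at T = 1

t=0.000: Q=2 Z=3 B=5 Y=4
Draw 1: a1=1.555, a2=0.718, a3=0.850, a4=0.432, a0=3.555; τ=−ln(0.7874)/3.555=0.067 → t=0.067; u2·a0=0.0712·3.555=0.253 ≤ a1=1.555 → R1 fires; Q=3 Z=3 B=4 Y=6
Draw 2: a1=1.244, a2=1.077, a3=1.275, a4=0.432, a0=4.028; τ=−ln(0.7407)/4.028=0.075 → t=0.142; u2·a0=0.6348·4.028=2.557; a1+a2=2.321 < 2.557 ≤ a1+…+a3=3.596 → R3 fires; Q=2 Z=4 B=4 Y=6
Draw 3: a1=1.244, a2=0.718, a3=0.850, a4=0.576, a0=3.388; τ=−ln(0.0899)/3.388=0.711 → t=0.853; u2·a0=0.4859·3.388=1.646; a1=1.244 < 1.646 ≤ a1+a2=1.962 → R2 fires; Q=1 Z=5 B=4 Y=6
Draw 4: a1=1.244, a2=0.359, a3=0.425, a4=0.720, a0=2.748; τ=−ln(0.0351)/2.748=1.219 → t=2.072; u2·a0=0.6895·2.748=1.895; a1+a2=1.603 < 1.895 ≤ a1+…+a3=2.028 → R3 fires; Q=0 Z=6 B=4 Y=6
Draw 5: a1=1.244, a2=0.000, a3=0.000, a4=0.864, a0=2.108; τ=−ln(0.6040)/2.108=0.239 → t=2.311; u2·a0=0.4437·2.108=0.935 ≤ a1=1.244 → R1 fires; Q=1 Z=6 B=3 Y=8
Draw 6: a1=0.933, a2=0.359, a3=0.425, a4=0.864, a0=2.581; τ=−ln(0.1733)/2.581=0.679 → t=2.990; u2·a0=0.6693·2.581=1.727; a1+…+a3=1.717 < 1.727 ≤ a1+…+a4=2.581 → R4 fires; Q=2 Z=5 B=3 Y=8
Draw 7: a1=0.933, a2=0.718, a3=0.850, a4=0.720, a0=3.221; τ=−ln(0.4027)/3.221=0.282 → t=3.272; u2·a0=0.4135·3.221=1.332; a1=0.933 < 1.332 ≤ a1+a2=1.651 → R2 fires; Q=1 Z=6 B=3 Y=8
Draw 8: a1=0.933, a2=0.359, a3=0.425, a4=0.864, a0=2.581; τ=−ln(0.8979)/2.581=0.042 → t=3.314; u2·a0=0.2792·2.581=0.721 ≤ a1=0.933 → R1 fires; Q=2 Z=6 B=2 Y=10
Draw 9: a1=0.622, a2=0.718, a3=0.850, a4=0.864, a0=3.054; τ=−ln(0.4207)/3.054=0.284 → t=3.598; u2·a0=0.2168·3.054=0.662; a1=0.622 < 0.662 ≤ a1+a2=1.340 → R2 fires; Q=1 Z=7 B=2 Y=10
Draw 10: a1=0.622, a2=0.359, a3=0.425, a4=1.008, a0=2.414; τ=−ln(0.7446)/2.414=0.122 → t=3.720; u2·a0=0.7462·2.414=1.801; a1+…+a3=1.406 < 1.801 ≤ a1+…+a4=2.414 → R4 fires; Q=2 Z=6 B=2 Y=10
Draw 11: a1=0.622, a2=0.718, a3=0.850, a4=0.864, a0=3.054; τ=−ln(0.7458)/3.054=0.096 → t=3.816; u2·a0=0.8300·3.054=2.535; a1+…+a3=2.190 < 2.535 ≤ a1+…+a4=3.054 → R4 fires; Q=3 Z=5 B=2 Y=10
Draw 12: a1=0.622, a2=1.077, a3=1.275, a4=0.720, a0=3.694; τ=−ln(0.4944)/3.694=0.191 → t=4.006; u2·a0=0.8057·3.694=2.976; a1+…+a3=2.974 < 2.976 ≤ a1+…+a4=3.694 → R4 fires; Q=4 Z=4 B=2 Y=10
Draw 13: a1=0.622, a2=1.436, a3=1.700, a4=0.576, a0=4.334; τ=−ln(0.4063)/4.334=0.208 → t=4.214; u2·a0=0.5391·4.334=2.336; a1+a2=2.058 < 2.336 ≤ a1+…+a3=3.758 → R3 fires; Q=3 Z=5 B=2 Y=10
Draw 14: a1=0.622, a2=1.077, a3=1.275, a4=0.720, a0=3.694; τ=−ln(0.8814)/3.694=0.034 → t=4.248; u2·a0=0.0626·3.694=0.231 ≤ a1=0.622 → R1 fires; Q=4 Z=5 B=1 Y=12
Draw 15: a1=0.311, a2=1.436, a3=1.700, a4=0.720, a0=4.167; τ=−ln(0.7296)/4.167=0.076 → t=4.324 > T=4.27: stop.
Read off B at T=4.27: 1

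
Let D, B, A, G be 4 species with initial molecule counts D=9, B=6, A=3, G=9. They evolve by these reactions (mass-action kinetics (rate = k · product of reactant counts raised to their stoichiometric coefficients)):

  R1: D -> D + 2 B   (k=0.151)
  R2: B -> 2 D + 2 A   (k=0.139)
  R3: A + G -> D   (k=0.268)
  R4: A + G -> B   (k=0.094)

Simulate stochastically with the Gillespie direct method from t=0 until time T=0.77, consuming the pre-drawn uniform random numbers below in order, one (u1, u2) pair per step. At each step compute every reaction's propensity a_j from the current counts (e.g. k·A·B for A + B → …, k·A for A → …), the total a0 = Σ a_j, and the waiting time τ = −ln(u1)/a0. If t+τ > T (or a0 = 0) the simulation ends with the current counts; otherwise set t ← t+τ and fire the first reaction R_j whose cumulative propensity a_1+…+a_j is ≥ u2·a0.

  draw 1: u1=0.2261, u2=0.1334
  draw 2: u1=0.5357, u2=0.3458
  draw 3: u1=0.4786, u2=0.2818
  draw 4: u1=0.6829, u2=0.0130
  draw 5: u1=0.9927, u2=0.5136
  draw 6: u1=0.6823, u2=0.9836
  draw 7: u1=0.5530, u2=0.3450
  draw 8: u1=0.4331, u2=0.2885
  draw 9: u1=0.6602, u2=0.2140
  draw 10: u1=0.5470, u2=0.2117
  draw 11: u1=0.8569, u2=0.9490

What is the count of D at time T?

t=0.000: D=9 B=6 A=3 G=9
Draw 1: a1=1.359, a2=0.834, a3=7.236, a4=2.538, a0=11.967; τ=−ln(0.2261)/11.967=0.124 → t=0.124; u2·a0=0.1334·11.967=1.596; a1=1.359 < 1.596 ≤ a1+a2=2.193 → R2 fires; D=11 B=5 A=5 G=9
Draw 2: a1=1.661, a2=0.695, a3=12.060, a4=4.230, a0=18.646; τ=−ln(0.5357)/18.646=0.033 → t=0.158; u2·a0=0.3458·18.646=6.448; a1+a2=2.356 < 6.448 ≤ a1+…+a3=14.416 → R3 fires; D=12 B=5 A=4 G=8
Draw 3: a1=1.812, a2=0.695, a3=8.576, a4=3.008, a0=14.091; τ=−ln(0.4786)/14.091=0.052 → t=0.210; u2·a0=0.2818·14.091=3.971; a1+a2=2.507 < 3.971 ≤ a1+…+a3=11.083 → R3 fires; D=13 B=5 A=3 G=7
Draw 4: a1=1.963, a2=0.695, a3=5.628, a4=1.974, a0=10.260; τ=−ln(0.6829)/10.260=0.037 → t=0.247; u2·a0=0.0130·10.260=0.133 ≤ a1=1.963 → R1 fires; D=13 B=7 A=3 G=7
Draw 5: a1=1.963, a2=0.973, a3=5.628, a4=1.974, a0=10.538; τ=−ln(0.9927)/10.538=0.001 → t=0.248; u2·a0=0.5136·10.538=5.412; a1+a2=2.936 < 5.412 ≤ a1+…+a3=8.564 → R3 fires; D=14 B=7 A=2 G=6
Draw 6: a1=2.114, a2=0.973, a3=3.216, a4=1.128, a0=7.431; τ=−ln(0.6823)/7.431=0.051 → t=0.299; u2·a0=0.9836·7.431=7.309; a1+…+a3=6.303 < 7.309 ≤ a1+…+a4=7.431 → R4 fires; D=14 B=8 A=1 G=5
Draw 7: a1=2.114, a2=1.112, a3=1.340, a4=0.470, a0=5.036; τ=−ln(0.5530)/5.036=0.118 → t=0.417; u2·a0=0.3450·5.036=1.737 ≤ a1=2.114 → R1 fires; D=14 B=10 A=1 G=5
Draw 8: a1=2.114, a2=1.390, a3=1.340, a4=0.470, a0=5.314; τ=−ln(0.4331)/5.314=0.157 → t=0.574; u2·a0=0.2885·5.314=1.533 ≤ a1=2.114 → R1 fires; D=14 B=12 A=1 G=5
Draw 9: a1=2.114, a2=1.668, a3=1.340, a4=0.470, a0=5.592; τ=−ln(0.6602)/5.592=0.074 → t=0.649; u2·a0=0.2140·5.592=1.197 ≤ a1=2.114 → R1 fires; D=14 B=14 A=1 G=5
Draw 10: a1=2.114, a2=1.946, a3=1.340, a4=0.470, a0=5.870; τ=−ln(0.5470)/5.870=0.103 → t=0.751; u2·a0=0.2117·5.870=1.243 ≤ a1=2.114 → R1 fires; D=14 B=16 A=1 G=5
Draw 11: a1=2.114, a2=2.224, a3=1.340, a4=0.470, a0=6.148; τ=−ln(0.8569)/6.148=0.025 → t=0.777 > T=0.77: stop.
Read off D at T=0.77: 14

D at T = 14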